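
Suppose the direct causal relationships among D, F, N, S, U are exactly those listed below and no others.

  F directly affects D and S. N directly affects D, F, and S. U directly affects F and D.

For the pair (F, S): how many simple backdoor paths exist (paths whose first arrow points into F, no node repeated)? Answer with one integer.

A backdoor path from F to S is any simple undirected path whose first edge points into F (i.e. leaves F via a parent).
Parents of F: {N, U}.
Enumerating:
  P1: F <- U -> D <- N -> S
  P2: F <- N -> S
That exhausts the simple backdoor paths. Count: 2.

2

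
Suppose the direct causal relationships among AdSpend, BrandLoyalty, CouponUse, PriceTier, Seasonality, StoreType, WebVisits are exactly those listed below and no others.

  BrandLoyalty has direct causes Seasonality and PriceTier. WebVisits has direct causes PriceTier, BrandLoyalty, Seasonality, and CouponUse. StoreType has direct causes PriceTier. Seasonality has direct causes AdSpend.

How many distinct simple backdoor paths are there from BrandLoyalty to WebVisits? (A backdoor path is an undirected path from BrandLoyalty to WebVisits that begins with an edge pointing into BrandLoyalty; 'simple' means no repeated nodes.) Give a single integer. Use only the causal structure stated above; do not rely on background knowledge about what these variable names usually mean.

2

A backdoor path from BrandLoyalty to WebVisits is any simple undirected path whose first edge points into BrandLoyalty (i.e. leaves BrandLoyalty via a parent).
Parents of BrandLoyalty: {PriceTier, Seasonality}.
Enumerating:
  P1: BrandLoyalty <- PriceTier -> WebVisits
  P2: BrandLoyalty <- Seasonality -> WebVisits
That exhausts the simple backdoor paths. Count: 2.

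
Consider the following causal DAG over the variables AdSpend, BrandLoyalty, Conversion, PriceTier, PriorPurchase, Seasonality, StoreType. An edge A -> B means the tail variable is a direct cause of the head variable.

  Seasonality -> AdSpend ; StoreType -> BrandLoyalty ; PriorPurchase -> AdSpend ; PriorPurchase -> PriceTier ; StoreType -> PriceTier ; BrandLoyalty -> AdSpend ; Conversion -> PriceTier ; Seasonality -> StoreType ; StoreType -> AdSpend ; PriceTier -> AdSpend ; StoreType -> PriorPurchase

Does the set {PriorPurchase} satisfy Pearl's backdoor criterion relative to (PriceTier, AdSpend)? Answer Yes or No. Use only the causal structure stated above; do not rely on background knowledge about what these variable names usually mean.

No

Backdoor paths from PriceTier to AdSpend (paths whose first edge points into PriceTier):
  P1: PriceTier <- StoreType <- Seasonality -> AdSpend
  P2: PriceTier <- StoreType -> BrandLoyalty -> AdSpend
  P3: PriceTier <- StoreType -> PriorPurchase -> AdSpend
  P4: PriceTier <- StoreType -> AdSpend
  P5: PriceTier <- PriorPurchase <- StoreType <- Seasonality -> AdSpend
  P6: PriceTier <- PriorPurchase <- StoreType -> BrandLoyalty -> AdSpend
  P7: PriceTier <- PriorPurchase <- StoreType -> AdSpend
  P8: PriceTier <- PriorPurchase -> AdSpend
Condition 1 (no descendant of PriceTier in the set): holds — descendants of PriceTier are {AdSpend}; none are in {PriorPurchase}.
Condition 2 (every backdoor path blocked by {PriorPurchase}):
  P1: open — no interior node is in the conditioning set.
  P2: open — no interior node is in the conditioning set.
  P3: blocked at chain node PriorPurchase ∈ conditioning set.
  P4: open — no interior node is in the conditioning set.
  P5: blocked at chain node PriorPurchase ∈ conditioning set.
  P6: blocked at chain node PriorPurchase ∈ conditioning set.
  P7: blocked at chain node PriorPurchase ∈ conditioning set.
  P8: blocked at fork node PriorPurchase ∈ conditioning set.
{PriorPurchase} does not satisfy the backdoor criterion.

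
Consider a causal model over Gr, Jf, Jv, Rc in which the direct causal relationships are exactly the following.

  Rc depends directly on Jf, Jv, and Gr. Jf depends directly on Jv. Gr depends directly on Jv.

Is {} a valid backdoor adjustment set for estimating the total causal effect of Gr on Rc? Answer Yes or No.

Backdoor paths from Gr to Rc (paths whose first edge points into Gr):
  P1: Gr <- Jv -> Jf -> Rc
  P2: Gr <- Jv -> Rc
Condition 1 (no descendant of Gr in the set): holds — descendants of Gr are {Rc}; none are in {}.
Condition 2 (every backdoor path blocked by {}):
  P1: open — no interior node is in the conditioning set.
  P2: open — no interior node is in the conditioning set.
{} does not satisfy the backdoor criterion.

No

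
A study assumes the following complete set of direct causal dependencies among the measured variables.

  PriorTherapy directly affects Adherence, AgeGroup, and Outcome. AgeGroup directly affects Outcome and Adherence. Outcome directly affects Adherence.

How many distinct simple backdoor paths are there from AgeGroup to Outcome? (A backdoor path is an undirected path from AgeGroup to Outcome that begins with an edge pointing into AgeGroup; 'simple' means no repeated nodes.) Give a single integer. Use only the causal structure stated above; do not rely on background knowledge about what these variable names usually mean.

2

A backdoor path from AgeGroup to Outcome is any simple undirected path whose first edge points into AgeGroup (i.e. leaves AgeGroup via a parent).
Parents of AgeGroup: {PriorTherapy}.
Enumerating:
  P1: AgeGroup <- PriorTherapy -> Outcome
  P2: AgeGroup <- PriorTherapy -> Adherence <- Outcome
That exhausts the simple backdoor paths. Count: 2.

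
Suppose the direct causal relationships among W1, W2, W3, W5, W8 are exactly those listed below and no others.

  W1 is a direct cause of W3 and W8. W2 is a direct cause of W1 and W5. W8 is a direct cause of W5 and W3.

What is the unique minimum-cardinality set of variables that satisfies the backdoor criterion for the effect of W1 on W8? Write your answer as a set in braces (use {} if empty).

Variables eligible for adjustment (non-descendants of W1, excluding W1 and W8): {W2}.
Backdoor paths from W1 to W8:
  P1: W1 <- W2 -> W5 <- W8
Each backdoor path contains an unconditioned collider, so every path is already blocked with the empty conditioning set:
  P1: blocked at collider W5 (neither it nor any descendant is in the conditioning set).
The empty set is therefore the unique smallest valid set.

{}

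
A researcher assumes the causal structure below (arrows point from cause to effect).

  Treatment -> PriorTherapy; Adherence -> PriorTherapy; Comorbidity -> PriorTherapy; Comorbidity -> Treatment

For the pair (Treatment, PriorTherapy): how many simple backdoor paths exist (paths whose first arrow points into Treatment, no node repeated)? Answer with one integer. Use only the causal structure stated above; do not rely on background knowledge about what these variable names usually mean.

1

A backdoor path from Treatment to PriorTherapy is any simple undirected path whose first edge points into Treatment (i.e. leaves Treatment via a parent).
Parents of Treatment: {Comorbidity}.
Enumerating:
  P1: Treatment <- Comorbidity -> PriorTherapy
That exhausts the simple backdoor paths. Count: 1.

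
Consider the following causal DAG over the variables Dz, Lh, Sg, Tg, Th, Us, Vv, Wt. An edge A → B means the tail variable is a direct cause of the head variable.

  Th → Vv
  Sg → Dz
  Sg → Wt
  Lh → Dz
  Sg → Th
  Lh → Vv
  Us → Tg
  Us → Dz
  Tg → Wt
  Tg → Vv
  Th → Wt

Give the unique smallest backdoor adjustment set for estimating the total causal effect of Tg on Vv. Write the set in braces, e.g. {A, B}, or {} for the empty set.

{}

Variables eligible for adjustment (non-descendants of Tg, excluding Tg and Vv): {Dz, Lh, Sg, Th, Us}.
Backdoor paths from Tg to Vv:
  P1: Tg <- Us -> Dz <- Sg -> Th -> Vv
  P2: Tg <- Us -> Dz <- Sg -> Wt <- Th -> Vv
  P3: Tg <- Us -> Dz <- Lh -> Vv
Each backdoor path contains an unconditioned collider, so every path is already blocked with the empty conditioning set:
  P1: blocked at collider Dz (neither it nor any descendant is in the conditioning set).
  P2: blocked at collider Dz (neither it nor any descendant is in the conditioning set).
  P3: blocked at collider Dz (neither it nor any descendant is in the conditioning set).
The empty set is therefore the unique smallest valid set.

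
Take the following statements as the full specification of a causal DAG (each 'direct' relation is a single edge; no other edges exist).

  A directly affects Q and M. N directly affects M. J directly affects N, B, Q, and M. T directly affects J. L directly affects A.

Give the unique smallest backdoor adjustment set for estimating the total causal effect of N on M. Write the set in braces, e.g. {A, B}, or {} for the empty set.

{J}

Variables eligible for adjustment (non-descendants of N, excluding N and M): {A, B, J, L, Q, T}.
Backdoor paths from N to M:
  P1: N <- J -> M
  P2: N <- J -> Q <- A -> M
The empty set is not sufficient: P1 (N <- J -> M) has no collider blocking it and no conditioned non-collider, so it is open.
Try {J}:
  P1: blocked at fork node J ∈ conditioning set.
  P2: blocked at fork node J ∈ conditioning set.
{J} contains no descendant of N and blocks every backdoor path.
No other singleton works — e.g. {T} leaves P1 open — so {J} is the unique smallest valid adjustment set.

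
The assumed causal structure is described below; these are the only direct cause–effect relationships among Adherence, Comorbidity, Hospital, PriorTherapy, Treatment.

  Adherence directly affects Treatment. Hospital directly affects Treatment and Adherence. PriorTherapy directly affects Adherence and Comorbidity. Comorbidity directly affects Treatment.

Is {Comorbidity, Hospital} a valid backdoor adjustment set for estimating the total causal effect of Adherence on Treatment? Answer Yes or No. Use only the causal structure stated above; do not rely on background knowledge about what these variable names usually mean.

Backdoor paths from Adherence to Treatment (paths whose first edge points into Adherence):
  P1: Adherence <- PriorTherapy -> Comorbidity -> Treatment
  P2: Adherence <- Hospital -> Treatment
Condition 1 (no descendant of Adherence in the set): holds — descendants of Adherence are {Treatment}; none are in {Comorbidity, Hospital}.
Condition 2 (every backdoor path blocked by {Comorbidity, Hospital}):
  P1: blocked at chain node Comorbidity ∈ conditioning set.
  P2: blocked at fork node Hospital ∈ conditioning set.
{Comorbidity, Hospital} satisfies the backdoor criterion.

Yes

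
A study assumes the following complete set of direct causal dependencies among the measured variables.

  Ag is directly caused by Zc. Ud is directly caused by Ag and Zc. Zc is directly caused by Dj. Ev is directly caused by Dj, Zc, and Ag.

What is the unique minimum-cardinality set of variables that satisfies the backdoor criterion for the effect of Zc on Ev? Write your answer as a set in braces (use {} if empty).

{Dj}

Variables eligible for adjustment (non-descendants of Zc, excluding Zc and Ev): {Dj}.
Backdoor paths from Zc to Ev:
  P1: Zc <- Dj -> Ev
The empty set is not sufficient: P1 (Zc <- Dj -> Ev) has no collider blocking it and no conditioned non-collider, so it is open.
Try {Dj}:
  P1: blocked at fork node Dj ∈ conditioning set.
{Dj} contains no descendant of Zc and blocks every backdoor path.
{Dj} is the unique smallest valid adjustment set.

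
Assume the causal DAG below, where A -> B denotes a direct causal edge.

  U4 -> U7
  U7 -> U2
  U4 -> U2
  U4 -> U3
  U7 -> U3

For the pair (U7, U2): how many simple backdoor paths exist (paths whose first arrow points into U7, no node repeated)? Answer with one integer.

1

A backdoor path from U7 to U2 is any simple undirected path whose first edge points into U7 (i.e. leaves U7 via a parent).
Parents of U7: {U4}.
Enumerating:
  P1: U7 <- U4 -> U2
That exhausts the simple backdoor paths. Count: 1.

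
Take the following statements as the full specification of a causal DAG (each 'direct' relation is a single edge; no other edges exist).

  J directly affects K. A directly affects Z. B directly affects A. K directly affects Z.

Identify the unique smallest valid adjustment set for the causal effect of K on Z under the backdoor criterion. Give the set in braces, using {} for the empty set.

Variables eligible for adjustment (non-descendants of K, excluding K and Z): {A, B, J}.
Backdoor paths from K to Z:
  (none)
With no backdoor paths the empty set already satisfies the criterion, and it is trivially minimal.

{}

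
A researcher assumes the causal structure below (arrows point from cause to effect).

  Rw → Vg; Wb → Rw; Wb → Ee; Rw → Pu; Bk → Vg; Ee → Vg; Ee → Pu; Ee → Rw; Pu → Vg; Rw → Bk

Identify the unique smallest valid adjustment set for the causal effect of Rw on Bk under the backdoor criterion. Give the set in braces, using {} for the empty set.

Variables eligible for adjustment (non-descendants of Rw, excluding Rw and Bk): {Ee, Wb}.
Backdoor paths from Rw to Bk:
  P1: Rw <- Wb -> Ee -> Pu -> Vg <- Bk
  P2: Rw <- Wb -> Ee -> Vg <- Bk
  P3: Rw <- Ee -> Pu -> Vg <- Bk
  P4: Rw <- Ee -> Vg <- Bk
Each backdoor path contains an unconditioned collider, so every path is already blocked with the empty conditioning set:
  P1: blocked at collider Vg (neither it nor any descendant is in the conditioning set).
  P2: blocked at collider Vg (neither it nor any descendant is in the conditioning set).
  P3: blocked at collider Vg (neither it nor any descendant is in the conditioning set).
  P4: blocked at collider Vg (neither it nor any descendant is in the conditioning set).
The empty set is therefore the unique smallest valid set.

{}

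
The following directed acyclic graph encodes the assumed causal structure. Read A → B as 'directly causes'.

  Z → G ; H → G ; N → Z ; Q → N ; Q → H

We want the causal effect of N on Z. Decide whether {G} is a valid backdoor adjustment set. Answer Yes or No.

No

Backdoor paths from N to Z (paths whose first edge points into N):
  P1: N <- Q -> H -> G <- Z
Condition 1 (no descendant of N in the set): FAILS — G is a descendant of N.
Condition 2 (every backdoor path blocked by {G}):
  P1: open — collider(s) G are conditioned on (or have a conditioned descendant) and no non-collider on the path is in the set.
{G} does not satisfy the backdoor criterion.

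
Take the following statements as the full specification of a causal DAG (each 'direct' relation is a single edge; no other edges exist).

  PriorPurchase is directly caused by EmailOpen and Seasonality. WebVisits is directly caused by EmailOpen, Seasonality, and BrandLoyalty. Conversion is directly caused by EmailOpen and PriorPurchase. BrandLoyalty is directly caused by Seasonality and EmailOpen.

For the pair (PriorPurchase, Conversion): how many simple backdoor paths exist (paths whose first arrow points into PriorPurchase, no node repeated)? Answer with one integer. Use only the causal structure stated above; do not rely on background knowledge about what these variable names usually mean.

5

A backdoor path from PriorPurchase to Conversion is any simple undirected path whose first edge points into PriorPurchase (i.e. leaves PriorPurchase via a parent).
Parents of PriorPurchase: {EmailOpen, Seasonality}.
Enumerating:
  P1: PriorPurchase <- EmailOpen -> Conversion
  P2: PriorPurchase <- Seasonality -> BrandLoyalty <- EmailOpen -> Conversion
  P3: PriorPurchase <- Seasonality -> BrandLoyalty -> WebVisits <- EmailOpen -> Conversion
  P4: PriorPurchase <- Seasonality -> WebVisits <- EmailOpen -> Conversion
  P5: PriorPurchase <- Seasonality -> WebVisits <- BrandLoyalty <- EmailOpen -> Conversion
That exhausts the simple backdoor paths. Count: 5.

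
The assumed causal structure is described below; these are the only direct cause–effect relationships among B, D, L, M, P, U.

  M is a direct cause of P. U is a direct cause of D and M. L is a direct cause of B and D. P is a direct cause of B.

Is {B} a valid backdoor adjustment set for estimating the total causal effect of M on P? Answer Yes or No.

No

Backdoor paths from M to P (paths whose first edge points into M):
  P1: M <- U -> D <- L -> B <- P
Condition 1 (no descendant of M in the set): FAILS — B is a descendant of M.
Condition 2 (every backdoor path blocked by {B}):
  P1: blocked at collider D (neither it nor any descendant is in the conditioning set).
{B} does not satisfy the backdoor criterion.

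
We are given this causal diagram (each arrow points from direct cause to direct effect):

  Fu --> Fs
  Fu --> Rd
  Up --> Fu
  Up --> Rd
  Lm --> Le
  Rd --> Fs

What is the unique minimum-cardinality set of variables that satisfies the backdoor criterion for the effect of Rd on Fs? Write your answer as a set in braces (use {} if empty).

{Fu}

Variables eligible for adjustment (non-descendants of Rd, excluding Rd and Fs): {Fu, Le, Lm, Up}.
Backdoor paths from Rd to Fs:
  P1: Rd <- Up -> Fu -> Fs
  P2: Rd <- Fu -> Fs
The empty set is not sufficient: P1 (Rd <- Up -> Fu -> Fs) has no collider blocking it and no conditioned non-collider, so it is open.
Try {Fu}:
  P1: blocked at chain node Fu ∈ conditioning set.
  P2: blocked at fork node Fu ∈ conditioning set.
{Fu} contains no descendant of Rd and blocks every backdoor path.
No other singleton works — e.g. {Up} leaves P2 open — so {Fu} is the unique smallest valid adjustment set.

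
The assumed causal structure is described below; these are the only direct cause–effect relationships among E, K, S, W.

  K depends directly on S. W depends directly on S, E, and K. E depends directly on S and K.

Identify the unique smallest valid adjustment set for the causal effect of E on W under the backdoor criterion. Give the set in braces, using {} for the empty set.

Variables eligible for adjustment (non-descendants of E, excluding E and W): {K, S}.
Backdoor paths from E to W:
  P1: E <- S -> K -> W
  P2: E <- S -> W
  P3: E <- K <- S -> W
  P4: E <- K -> W
The empty set is not sufficient: P1 (E <- S -> K -> W) has no collider blocking it and no conditioned non-collider, so it is open.
Try {K, S}:
  P1: blocked at fork node S ∈ conditioning set.
  P2: blocked at fork node S ∈ conditioning set.
  P3: blocked at chain node K ∈ conditioning set.
  P4: blocked at fork node K ∈ conditioning set.
{K, S} contains no descendant of E and blocks every backdoor path.
Every element of {K, S} is needed (dropping K leaves P4 open; dropping S leaves P2 open), so no proper subset is valid.
Among all size-2 subsets of the eligible variables, only {K, S} blocks every backdoor path, so it is the unique smallest valid adjustment set.

{K, S}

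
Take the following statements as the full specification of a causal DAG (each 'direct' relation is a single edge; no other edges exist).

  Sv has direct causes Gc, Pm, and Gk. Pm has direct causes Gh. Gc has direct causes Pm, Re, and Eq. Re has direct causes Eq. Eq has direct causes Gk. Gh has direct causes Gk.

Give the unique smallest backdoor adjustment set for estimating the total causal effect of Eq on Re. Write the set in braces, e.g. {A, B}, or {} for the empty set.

Variables eligible for adjustment (non-descendants of Eq, excluding Eq and Re): {Gh, Gk, Pm}.
Backdoor paths from Eq to Re:
  P1: Eq <- Gk -> Gh -> Pm -> Gc <- Re
  P2: Eq <- Gk -> Gh -> Pm -> Sv <- Gc <- Re
  P3: Eq <- Gk -> Sv <- Pm -> Gc <- Re
  P4: Eq <- Gk -> Sv <- Gc <- Re
Each backdoor path contains an unconditioned collider, so every path is already blocked with the empty conditioning set:
  P1: blocked at collider Gc (neither it nor any descendant is in the conditioning set).
  P2: blocked at collider Sv (neither it nor any descendant is in the conditioning set).
  P3: blocked at collider Sv (neither it nor any descendant is in the conditioning set).
  P4: blocked at collider Sv (neither it nor any descendant is in the conditioning set).
The empty set is therefore the unique smallest valid set.

{}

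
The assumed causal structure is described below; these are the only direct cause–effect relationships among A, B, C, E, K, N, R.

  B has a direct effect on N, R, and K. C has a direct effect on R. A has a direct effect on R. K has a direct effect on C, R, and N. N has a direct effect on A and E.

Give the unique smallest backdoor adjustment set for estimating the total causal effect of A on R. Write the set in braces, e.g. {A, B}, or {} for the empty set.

{N}

Variables eligible for adjustment (non-descendants of A, excluding A and R): {B, C, E, K, N}.
Backdoor paths from A to R:
  P1: A <- N <- B -> K -> C -> R
  P2: A <- N <- B -> K -> R
  P3: A <- N <- B -> R
  P4: A <- N <- K <- B -> R
  P5: A <- N <- K -> C -> R
  P6: A <- N <- K -> R
The empty set is not sufficient: P1 (A <- N <- B -> K -> C -> R) has no collider blocking it and no conditioned non-collider, so it is open.
Try {N}:
  P1: blocked at chain node N ∈ conditioning set.
  P2: blocked at chain node N ∈ conditioning set.
  P3: blocked at chain node N ∈ conditioning set.
  P4: blocked at chain node N ∈ conditioning set.
  P5: blocked at chain node N ∈ conditioning set.
  P6: blocked at chain node N ∈ conditioning set.
{N} contains no descendant of A and blocks every backdoor path.
No other singleton works — e.g. {B} leaves P5 open — so {N} is the unique smallest valid adjustment set.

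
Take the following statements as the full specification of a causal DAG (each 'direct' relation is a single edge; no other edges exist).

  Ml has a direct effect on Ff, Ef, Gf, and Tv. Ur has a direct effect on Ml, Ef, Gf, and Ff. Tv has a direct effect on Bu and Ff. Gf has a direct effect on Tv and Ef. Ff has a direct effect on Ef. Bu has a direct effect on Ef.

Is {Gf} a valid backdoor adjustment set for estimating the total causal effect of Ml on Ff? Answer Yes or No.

Backdoor paths from Ml to Ff (paths whose first edge points into Ml):
  P1: Ml <- Ur -> Gf -> Tv -> Ff
  P2: Ml <- Ur -> Gf -> Tv -> Bu -> Ef <- Ff
  P3: Ml <- Ur -> Gf -> Ef <- Ff
  P4: Ml <- Ur -> Gf -> Ef <- Bu <- Tv -> Ff
  P5: Ml <- Ur -> Ff
  P6: Ml <- Ur -> Ef <- Gf -> Tv -> Ff
  P7: Ml <- Ur -> Ef <- Ff
  P8: Ml <- Ur -> Ef <- Bu <- Tv -> Ff
Condition 1 (no descendant of Ml in the set): FAILS — Gf is a descendant of Ml.
Condition 2 (every backdoor path blocked by {Gf}):
  P1: blocked at chain node Gf ∈ conditioning set.
  P2: blocked at chain node Gf ∈ conditioning set.
  P3: blocked at chain node Gf ∈ conditioning set.
  P4: blocked at chain node Gf ∈ conditioning set.
  P5: open — no interior node is in the conditioning set.
  P6: blocked at collider Ef (neither it nor any descendant is in the conditioning set).
  P7: blocked at collider Ef (neither it nor any descendant is in the conditioning set).
  P8: blocked at collider Ef (neither it nor any descendant is in the conditioning set).
{Gf} does not satisfy the backdoor criterion.

No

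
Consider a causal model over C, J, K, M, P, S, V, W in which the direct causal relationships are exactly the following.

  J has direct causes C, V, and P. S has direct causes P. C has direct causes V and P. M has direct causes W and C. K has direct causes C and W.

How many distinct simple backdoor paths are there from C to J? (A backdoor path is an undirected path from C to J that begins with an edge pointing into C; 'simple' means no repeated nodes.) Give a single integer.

A backdoor path from C to J is any simple undirected path whose first edge points into C (i.e. leaves C via a parent).
Parents of C: {P, V}.
Enumerating:
  P1: C <- V -> J
  P2: C <- P -> J
That exhausts the simple backdoor paths. Count: 2.

2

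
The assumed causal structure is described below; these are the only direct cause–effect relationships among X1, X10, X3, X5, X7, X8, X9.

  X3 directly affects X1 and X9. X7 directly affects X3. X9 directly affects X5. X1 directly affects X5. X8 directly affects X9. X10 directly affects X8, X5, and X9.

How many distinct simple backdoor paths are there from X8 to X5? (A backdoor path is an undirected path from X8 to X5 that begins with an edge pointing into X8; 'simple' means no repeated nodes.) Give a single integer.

3

A backdoor path from X8 to X5 is any simple undirected path whose first edge points into X8 (i.e. leaves X8 via a parent).
Parents of X8: {X10}.
Enumerating:
  P1: X8 <- X10 -> X9 <- X3 -> X1 -> X5
  P2: X8 <- X10 -> X9 -> X5
  P3: X8 <- X10 -> X5
That exhausts the simple backdoor paths. Count: 3.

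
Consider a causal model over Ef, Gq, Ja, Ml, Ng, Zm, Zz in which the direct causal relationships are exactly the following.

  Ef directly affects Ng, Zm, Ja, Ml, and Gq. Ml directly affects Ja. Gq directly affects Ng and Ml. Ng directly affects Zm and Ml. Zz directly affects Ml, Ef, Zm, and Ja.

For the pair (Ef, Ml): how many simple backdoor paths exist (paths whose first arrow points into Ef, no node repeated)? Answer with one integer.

A backdoor path from Ef to Ml is any simple undirected path whose first edge points into Ef (i.e. leaves Ef via a parent).
Parents of Ef: {Zz}.
Enumerating:
  P1: Ef <- Zz -> Ml
  P2: Ef <- Zz -> Zm <- Ng <- Gq -> Ml
  P3: Ef <- Zz -> Zm <- Ng -> Ml
  P4: Ef <- Zz -> Ja <- Ml
That exhausts the simple backdoor paths. Count: 4.

4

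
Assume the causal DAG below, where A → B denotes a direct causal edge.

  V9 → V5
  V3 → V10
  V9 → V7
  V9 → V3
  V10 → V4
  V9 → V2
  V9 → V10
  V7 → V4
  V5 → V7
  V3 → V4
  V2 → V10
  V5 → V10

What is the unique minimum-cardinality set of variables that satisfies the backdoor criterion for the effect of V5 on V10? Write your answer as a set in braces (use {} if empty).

{V9}

Variables eligible for adjustment (non-descendants of V5, excluding V5 and V10): {V2, V3, V9}.
Backdoor paths from V5 to V10:
  P1: V5 <- V9 -> V2 -> V10
  P2: V5 <- V9 -> V3 -> V10
  P3: V5 <- V9 -> V3 -> V4 <- V10
  P4: V5 <- V9 -> V7 -> V4 <- V3 -> V10
  P5: V5 <- V9 -> V7 -> V4 <- V10
  P6: V5 <- V9 -> V10
The empty set is not sufficient: P1 (V5 <- V9 -> V2 -> V10) has no collider blocking it and no conditioned non-collider, so it is open.
Try {V9}:
  P1: blocked at fork node V9 ∈ conditioning set.
  P2: blocked at fork node V9 ∈ conditioning set.
  P3: blocked at fork node V9 ∈ conditioning set.
  P4: blocked at fork node V9 ∈ conditioning set.
  P5: blocked at fork node V9 ∈ conditioning set.
  P6: blocked at fork node V9 ∈ conditioning set.
{V9} contains no descendant of V5 and blocks every backdoor path.
No other singleton works — e.g. {V2} leaves P2 open — so {V9} is the unique smallest valid adjustment set.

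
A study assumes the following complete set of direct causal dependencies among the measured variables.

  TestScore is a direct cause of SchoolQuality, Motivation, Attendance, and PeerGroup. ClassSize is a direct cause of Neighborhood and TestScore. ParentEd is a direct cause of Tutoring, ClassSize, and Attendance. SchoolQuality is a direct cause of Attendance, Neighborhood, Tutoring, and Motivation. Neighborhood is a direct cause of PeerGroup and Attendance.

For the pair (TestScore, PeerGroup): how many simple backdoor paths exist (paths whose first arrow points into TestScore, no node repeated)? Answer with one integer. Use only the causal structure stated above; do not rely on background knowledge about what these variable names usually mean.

A backdoor path from TestScore to PeerGroup is any simple undirected path whose first edge points into TestScore (i.e. leaves TestScore via a parent).
Parents of TestScore: {ClassSize}.
Enumerating:
  P1: TestScore <- ClassSize <- ParentEd -> Tutoring <- SchoolQuality -> Neighborhood -> PeerGroup
  P2: TestScore <- ClassSize <- ParentEd -> Tutoring <- SchoolQuality -> Attendance <- Neighborhood -> PeerGroup
  P3: TestScore <- ClassSize <- ParentEd -> Attendance <- SchoolQuality -> Neighborhood -> PeerGroup
  P4: TestScore <- ClassSize <- ParentEd -> Attendance <- Neighborhood -> PeerGroup
  P5: TestScore <- ClassSize -> Neighborhood -> PeerGroup
That exhausts the simple backdoor paths. Count: 5.

5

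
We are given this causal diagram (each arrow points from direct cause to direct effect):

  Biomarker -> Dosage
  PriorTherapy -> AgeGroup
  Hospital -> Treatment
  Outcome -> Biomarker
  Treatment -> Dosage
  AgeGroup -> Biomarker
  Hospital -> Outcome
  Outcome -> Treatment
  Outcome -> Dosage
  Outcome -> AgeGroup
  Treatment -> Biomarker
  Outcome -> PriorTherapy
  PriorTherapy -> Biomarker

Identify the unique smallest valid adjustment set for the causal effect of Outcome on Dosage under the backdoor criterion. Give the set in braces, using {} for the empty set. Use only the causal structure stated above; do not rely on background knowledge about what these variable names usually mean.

{Hospital}

Variables eligible for adjustment (non-descendants of Outcome, excluding Outcome and Dosage): {Hospital}.
Backdoor paths from Outcome to Dosage:
  P1: Outcome <- Hospital -> Treatment -> Biomarker -> Dosage
  P2: Outcome <- Hospital -> Treatment -> Dosage
The empty set is not sufficient: P1 (Outcome <- Hospital -> Treatment -> Biomarker -> Dosage) has no collider blocking it and no conditioned non-collider, so it is open.
Try {Hospital}:
  P1: blocked at fork node Hospital ∈ conditioning set.
  P2: blocked at fork node Hospital ∈ conditioning set.
{Hospital} contains no descendant of Outcome and blocks every backdoor path.
{Hospital} is the unique smallest valid adjustment set.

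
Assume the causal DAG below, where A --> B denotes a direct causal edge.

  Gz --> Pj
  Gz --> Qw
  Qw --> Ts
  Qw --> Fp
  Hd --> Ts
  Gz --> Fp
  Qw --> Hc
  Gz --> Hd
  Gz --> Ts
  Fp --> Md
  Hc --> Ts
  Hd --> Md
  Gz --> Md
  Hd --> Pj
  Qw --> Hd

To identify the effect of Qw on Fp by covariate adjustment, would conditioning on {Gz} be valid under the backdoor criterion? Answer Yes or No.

Yes

Backdoor paths from Qw to Fp (paths whose first edge points into Qw):
  P1: Qw <- Gz -> Fp
  P2: Qw <- Gz -> Hd -> Md <- Fp
  P3: Qw <- Gz -> Md <- Fp
  P4: Qw <- Gz -> Pj <- Hd -> Md <- Fp
  P5: Qw <- Gz -> Ts <- Hd -> Md <- Fp
Condition 1 (no descendant of Qw in the set): holds — descendants of Qw are {Fp, Hc, Hd, Md, Pj, Ts}; none are in {Gz}.
Condition 2 (every backdoor path blocked by {Gz}):
  P1: blocked at fork node Gz ∈ conditioning set.
  P2: blocked at fork node Gz ∈ conditioning set.
  P3: blocked at fork node Gz ∈ conditioning set.
  P4: blocked at fork node Gz ∈ conditioning set.
  P5: blocked at fork node Gz ∈ conditioning set.
{Gz} satisfies the backdoor criterion.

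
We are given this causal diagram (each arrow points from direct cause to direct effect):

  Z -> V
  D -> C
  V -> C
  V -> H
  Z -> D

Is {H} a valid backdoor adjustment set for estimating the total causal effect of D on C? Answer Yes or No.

Backdoor paths from D to C (paths whose first edge points into D):
  P1: D <- Z -> V -> C
Condition 1 (no descendant of D in the set): holds — descendants of D are {C}; none are in {H}.
Condition 2 (every backdoor path blocked by {H}):
  P1: open — no interior node is in the conditioning set.
{H} does not satisfy the backdoor criterion.

No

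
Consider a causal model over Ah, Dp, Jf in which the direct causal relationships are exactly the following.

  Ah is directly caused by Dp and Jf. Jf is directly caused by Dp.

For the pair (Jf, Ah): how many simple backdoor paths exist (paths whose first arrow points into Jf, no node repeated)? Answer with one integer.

A backdoor path from Jf to Ah is any simple undirected path whose first edge points into Jf (i.e. leaves Jf via a parent).
Parents of Jf: {Dp}.
Enumerating:
  P1: Jf <- Dp -> Ah
That exhausts the simple backdoor paths. Count: 1.

1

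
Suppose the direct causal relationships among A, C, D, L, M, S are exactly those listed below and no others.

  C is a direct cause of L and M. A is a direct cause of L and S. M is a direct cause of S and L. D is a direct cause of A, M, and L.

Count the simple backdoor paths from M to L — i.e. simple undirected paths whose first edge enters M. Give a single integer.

A backdoor path from M to L is any simple undirected path whose first edge points into M (i.e. leaves M via a parent).
Parents of M: {C, D}.
Enumerating:
  P1: M <- C -> L
  P2: M <- D -> A -> L
  P3: M <- D -> L
That exhausts the simple backdoor paths. Count: 3.

3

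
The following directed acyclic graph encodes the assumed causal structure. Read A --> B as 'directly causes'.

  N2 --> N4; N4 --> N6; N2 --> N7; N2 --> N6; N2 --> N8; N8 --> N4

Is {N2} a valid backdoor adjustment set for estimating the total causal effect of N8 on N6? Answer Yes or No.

Yes

Backdoor paths from N8 to N6 (paths whose first edge points into N8):
  P1: N8 <- N2 -> N4 -> N6
  P2: N8 <- N2 -> N6
Condition 1 (no descendant of N8 in the set): holds — descendants of N8 are {N4, N6}; none are in {N2}.
Condition 2 (every backdoor path blocked by {N2}):
  P1: blocked at fork node N2 ∈ conditioning set.
  P2: blocked at fork node N2 ∈ conditioning set.
{N2} satisfies the backdoor criterion.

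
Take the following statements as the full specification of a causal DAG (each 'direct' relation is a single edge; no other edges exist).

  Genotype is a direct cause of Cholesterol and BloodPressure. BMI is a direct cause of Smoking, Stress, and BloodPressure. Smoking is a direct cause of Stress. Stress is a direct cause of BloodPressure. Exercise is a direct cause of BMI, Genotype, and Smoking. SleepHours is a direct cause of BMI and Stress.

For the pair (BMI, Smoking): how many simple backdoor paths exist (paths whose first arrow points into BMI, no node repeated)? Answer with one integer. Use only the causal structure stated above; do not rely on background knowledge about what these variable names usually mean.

A backdoor path from BMI to Smoking is any simple undirected path whose first edge points into BMI (i.e. leaves BMI via a parent).
Parents of BMI: {Exercise, SleepHours}.
Enumerating:
  P1: BMI <- SleepHours -> Stress <- Smoking
  P2: BMI <- SleepHours -> Stress -> BloodPressure <- Genotype <- Exercise -> Smoking
  P3: BMI <- Exercise -> Genotype -> BloodPressure <- Stress <- Smoking
  P4: BMI <- Exercise -> Smoking
That exhausts the simple backdoor paths. Count: 4.

4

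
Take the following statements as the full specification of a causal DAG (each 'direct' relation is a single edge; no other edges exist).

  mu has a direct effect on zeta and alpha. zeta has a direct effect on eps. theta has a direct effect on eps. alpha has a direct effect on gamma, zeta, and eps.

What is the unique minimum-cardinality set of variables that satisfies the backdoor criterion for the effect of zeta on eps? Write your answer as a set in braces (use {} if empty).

Variables eligible for adjustment (non-descendants of zeta, excluding zeta and eps): {alpha, gamma, mu, theta}.
Backdoor paths from zeta to eps:
  P1: zeta <- mu -> alpha -> eps
  P2: zeta <- alpha -> eps
The empty set is not sufficient: P1 (zeta <- mu -> alpha -> eps) has no collider blocking it and no conditioned non-collider, so it is open.
Try {alpha}:
  P1: blocked at chain node alpha ∈ conditioning set.
  P2: blocked at fork node alpha ∈ conditioning set.
{alpha} contains no descendant of zeta and blocks every backdoor path.
No other singleton works — e.g. {mu} leaves P2 open — so {alpha} is the unique smallest valid adjustment set.

{alpha}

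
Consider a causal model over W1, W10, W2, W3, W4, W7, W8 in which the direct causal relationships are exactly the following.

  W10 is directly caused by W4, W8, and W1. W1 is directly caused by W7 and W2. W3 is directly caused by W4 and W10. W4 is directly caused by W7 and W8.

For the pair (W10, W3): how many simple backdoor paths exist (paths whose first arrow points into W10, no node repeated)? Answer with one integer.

3

A backdoor path from W10 to W3 is any simple undirected path whose first edge points into W10 (i.e. leaves W10 via a parent).
Parents of W10: {W1, W4, W8}.
Enumerating:
  P1: W10 <- W8 -> W4 -> W3
  P2: W10 <- W4 -> W3
  P3: W10 <- W1 <- W7 -> W4 -> W3
That exhausts the simple backdoor paths. Count: 3.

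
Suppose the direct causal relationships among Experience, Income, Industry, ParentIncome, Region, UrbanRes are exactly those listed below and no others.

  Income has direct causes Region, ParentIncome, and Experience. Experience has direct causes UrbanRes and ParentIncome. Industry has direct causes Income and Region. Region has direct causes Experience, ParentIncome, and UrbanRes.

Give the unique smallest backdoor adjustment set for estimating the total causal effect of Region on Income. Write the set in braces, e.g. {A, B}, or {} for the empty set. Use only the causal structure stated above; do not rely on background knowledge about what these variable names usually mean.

{Experience, ParentIncome}

Variables eligible for adjustment (non-descendants of Region, excluding Region and Income): {Experience, ParentIncome, UrbanRes}.
Backdoor paths from Region to Income:
  P1: Region <- ParentIncome -> Experience -> Income
  P2: Region <- ParentIncome -> Income
  P3: Region <- UrbanRes -> Experience <- ParentIncome -> Income
  P4: Region <- UrbanRes -> Experience -> Income
  P5: Region <- Experience <- ParentIncome -> Income
  P6: Region <- Experience -> Income
The empty set is not sufficient: P1 (Region <- ParentIncome -> Experience -> Income) has no collider blocking it and no conditioned non-collider, so it is open.
Try {Experience, ParentIncome}:
  P1: blocked at fork node ParentIncome ∈ conditioning set.
  P2: blocked at fork node ParentIncome ∈ conditioning set.
  P3: blocked at fork node ParentIncome ∈ conditioning set.
  P4: blocked at chain node Experience ∈ conditioning set.
  P5: blocked at chain node Experience ∈ conditioning set.
  P6: blocked at fork node Experience ∈ conditioning set.
{Experience, ParentIncome} contains no descendant of Region and blocks every backdoor path.
Every element of {Experience, ParentIncome} is needed (dropping Experience leaves P4 open; dropping ParentIncome leaves P2 open), so no proper subset is valid.
Among all size-2 subsets of the eligible variables, only {Experience, ParentIncome} blocks every backdoor path, so it is the unique smallest valid adjustment set.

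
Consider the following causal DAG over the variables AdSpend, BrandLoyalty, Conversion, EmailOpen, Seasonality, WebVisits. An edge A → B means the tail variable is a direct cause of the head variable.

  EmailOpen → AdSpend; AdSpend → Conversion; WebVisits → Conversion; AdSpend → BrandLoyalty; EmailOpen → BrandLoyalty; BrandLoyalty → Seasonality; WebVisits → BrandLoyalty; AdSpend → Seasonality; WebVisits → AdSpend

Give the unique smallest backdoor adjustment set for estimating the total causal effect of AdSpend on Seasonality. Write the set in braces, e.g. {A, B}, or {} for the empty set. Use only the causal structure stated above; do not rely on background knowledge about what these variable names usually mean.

Variables eligible for adjustment (non-descendants of AdSpend, excluding AdSpend and Seasonality): {EmailOpen, WebVisits}.
Backdoor paths from AdSpend to Seasonality:
  P1: AdSpend <- WebVisits -> BrandLoyalty -> Seasonality
  P2: AdSpend <- EmailOpen -> BrandLoyalty -> Seasonality
The empty set is not sufficient: P1 (AdSpend <- WebVisits -> BrandLoyalty -> Seasonality) has no collider blocking it and no conditioned non-collider, so it is open.
Try {EmailOpen, WebVisits}:
  P1: blocked at fork node WebVisits ∈ conditioning set.
  P2: blocked at fork node EmailOpen ∈ conditioning set.
{EmailOpen, WebVisits} contains no descendant of AdSpend and blocks every backdoor path.
Every element of {EmailOpen, WebVisits} is needed (dropping EmailOpen leaves P2 open; dropping WebVisits leaves P1 open), so no proper subset is valid.
Among all size-2 subsets of the eligible variables, only {EmailOpen, WebVisits} blocks every backdoor path, so it is the unique smallest valid adjustment set.

{EmailOpen, WebVisits}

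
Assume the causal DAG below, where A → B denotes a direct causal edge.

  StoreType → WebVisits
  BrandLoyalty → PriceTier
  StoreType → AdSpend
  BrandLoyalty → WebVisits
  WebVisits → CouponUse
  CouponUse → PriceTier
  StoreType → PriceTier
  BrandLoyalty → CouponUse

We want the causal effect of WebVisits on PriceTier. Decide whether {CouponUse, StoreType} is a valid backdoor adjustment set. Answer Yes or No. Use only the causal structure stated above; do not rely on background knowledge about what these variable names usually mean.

No

Backdoor paths from WebVisits to PriceTier (paths whose first edge points into WebVisits):
  P1: WebVisits <- BrandLoyalty -> CouponUse -> PriceTier
  P2: WebVisits <- BrandLoyalty -> PriceTier
  P3: WebVisits <- StoreType -> PriceTier
Condition 1 (no descendant of WebVisits in the set): FAILS — CouponUse is a descendant of WebVisits.
Condition 2 (every backdoor path blocked by {CouponUse, StoreType}):
  P1: blocked at chain node CouponUse ∈ conditioning set.
  P2: open — no interior node is in the conditioning set.
  P3: blocked at fork node StoreType ∈ conditioning set.
{CouponUse, StoreType} does not satisfy the backdoor criterion.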